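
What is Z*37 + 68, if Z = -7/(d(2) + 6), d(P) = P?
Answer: 285/8 ≈ 35.625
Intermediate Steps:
Z = -7/8 (Z = -7/(2 + 6) = -7/8 ≈ -0.87500)
Z*37 + 68 = -7/8*37 + 68 = -259/8 + 68 = 285/8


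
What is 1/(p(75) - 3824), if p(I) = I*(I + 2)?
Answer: 1/1951 ≈ 0.00051256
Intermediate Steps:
p(I) = I*(2 + I)
1/(p(75) - 3824) = 1/(75*(2 + 75) - 3824) = 1/(75*77 - 3824) = 1/(5775 - 3824) = 1/1951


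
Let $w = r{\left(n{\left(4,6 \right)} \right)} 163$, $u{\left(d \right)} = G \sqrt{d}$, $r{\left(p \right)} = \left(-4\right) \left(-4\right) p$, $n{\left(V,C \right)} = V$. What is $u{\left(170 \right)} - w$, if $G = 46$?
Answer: $-10432 + 46 \sqrt{170} \approx -9832.2$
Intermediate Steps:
$r{\left(p \right)} = 16 p$
$u{\left(d \right)} = 46 \sqrt{d}$
$w = 10432$ ($w = 16 \cdot 4 \cdot 163 = 64 \cdot 163 = 10432$)
$u{\left(170 \right)} - w = 46 \sqrt{170} - 10432 = -10432 + 46 \sqrt{170}$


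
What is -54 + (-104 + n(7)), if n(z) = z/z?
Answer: -157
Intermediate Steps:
n(z) = 1
-54 + (-104 + n(7)) = -54 + (-104 + 1) = -54 - 103 = -157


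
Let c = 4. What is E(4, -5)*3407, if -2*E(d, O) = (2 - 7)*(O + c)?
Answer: -17035/2 ≈ -8517.5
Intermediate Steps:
E(d, O) = 10 + 5*O/2 (E(d, O) = -(2 - 7)*(O + 4)/2 = -(-5)*(4 + O)/2 = -(-20 - 5*O)/2 = 10 + 5*O/2)
E(4, -5)*3407 = (10 + (5/2)*(-5))*3407 = (10 - 25/2)*3407 = -5/2*3407 = -17035/2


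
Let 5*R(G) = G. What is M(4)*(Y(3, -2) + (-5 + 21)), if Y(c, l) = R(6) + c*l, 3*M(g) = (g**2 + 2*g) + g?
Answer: 1568/15 ≈ 104.53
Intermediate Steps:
M(g) = g + g**2/3 (M(g) = ((g**2 + 2*g) + g)/3 = (g**2 + 3*g)/3 = g + g**2/3)
R(G) = G/5
Y(c, l) = 6/5 + c*l (Y(c, l) = (1/5)*6 + c*l = 6/5 + c*l)
M(4)*(Y(3, -2) + (-5 + 21)) = ((1/3)*4*(3 + 4))*((6/5 + 3*(-2)) + (-5 + 21)) = ((1/3)*4*7)*((6/5 - 6) + 16) = 28*(-24/5 + 16)/3 = (28/3)*(56/5) = 1568/15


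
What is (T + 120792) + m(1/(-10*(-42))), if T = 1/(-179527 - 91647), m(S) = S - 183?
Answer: 6868265378237/56946540 ≈ 1.2061e+5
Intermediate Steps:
m(S) = -183 + S
T = -1/271174 (T = 1/(-271174) = -1/271174 ≈ -3.6877e-6)
(T + 120792) + m(1/(-10*(-42))) = (-1/271174 + 120792) + (-183 + 1/(-10*(-42))) = 32755649807/271174 + (-183 + 1/420) = 32755649807/271174 - 76859/420 = 6868265378237/56946540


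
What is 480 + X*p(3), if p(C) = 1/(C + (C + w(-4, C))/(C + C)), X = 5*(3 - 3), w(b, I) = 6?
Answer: 480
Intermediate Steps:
X = 0 (X = 5*0 = 0)
p(C) = 1/(C + (6 + C)/(2*C)) (p(C) = 1/(C + (C + 6)/(C + C)) = 1/(C + (6 + C)/((2*C))) = 1/(C + (6 + C)*(1/(2*C))) = 1/(C + (6 + C)/(2*C)))
480 + X*p(3) = 480 + 0*(2*3/(6 + 3 + 2*3²)) = 480 + 0*(2*3/(6 + 3 + 2*9)) = 480 + 0*(2*3/(6 + 3 + 18)) = 480 + 0*(2*3/27) = 480 + 0*(2*3*(1/27)) = 480 + 0*(2/9) = 480 + 0 = 480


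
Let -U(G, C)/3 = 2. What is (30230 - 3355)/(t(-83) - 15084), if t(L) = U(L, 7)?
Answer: -5375/3018 ≈ -1.7810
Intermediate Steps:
U(G, C) = -6 (U(G, C) = -3*2 = -6)
t(L) = -6
(30230 - 3355)/(t(-83) - 15084) = (30230 - 3355)/(-6 - 15084) = 26875/(-15090) = 26875*(-1/15090) = -5375/3018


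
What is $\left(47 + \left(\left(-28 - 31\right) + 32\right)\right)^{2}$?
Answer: $400$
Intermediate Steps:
$\left(47 + \left(\left(-28 - 31\right) + 32\right)\right)^{2} = \left(47 + \left(-59 + 32\right)\right)^{2} = \left(47 - 27\right)^{2} = 20^{2} = 400$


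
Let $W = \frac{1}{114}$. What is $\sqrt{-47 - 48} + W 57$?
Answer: $\frac{1}{2} + i \sqrt{95} \approx 0.5 + 9.7468 i$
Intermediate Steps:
$W = \frac{1}{114} \approx 0.0087719$
$\sqrt{-47 - 48} + W 57 = \sqrt{-47 - 48} + \frac{1}{114} \cdot 57 = \sqrt{-95} + \frac{1}{2} = i \sqrt{95} + \frac{1}{2} = \frac{1}{2} + i \sqrt{95}$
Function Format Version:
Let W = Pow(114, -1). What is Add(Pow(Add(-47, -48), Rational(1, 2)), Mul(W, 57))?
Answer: Add(Rational(1, 2), Mul(I, Pow(95, Rational(1, 2)))) ≈ Add(0.50000, Mul(9.7468, I))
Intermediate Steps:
W = Rational(1, 114) ≈ 0.0087719
Add(Pow(Add(-47, -48), Rational(1, 2)), Mul(W, 57)) = Add(Pow(Add(-47, -48), Rational(1, 2)), Mul(Rational(1, 114), 57)) = Add(Pow(-95, Rational(1, 2)), Rational(1, 2)) = Add(Mul(I, Pow(95, Rational(1, 2))), Rational(1, 2)) = Add(Rational(1, 2), Mul(I, Pow(95, Rational(1, 2))))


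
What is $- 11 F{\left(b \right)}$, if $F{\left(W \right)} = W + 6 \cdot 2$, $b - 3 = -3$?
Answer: $-132$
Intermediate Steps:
$b = 0$ ($b = 3 - 3 = 0$)
$F{\left(W \right)} = 12 + W$ ($F{\left(W \right)} = W + 12 = 12 + W$)
$- 11 F{\left(b \right)} = - 11 \left(12 + 0\right) = \left(-11\right) 12 = -132$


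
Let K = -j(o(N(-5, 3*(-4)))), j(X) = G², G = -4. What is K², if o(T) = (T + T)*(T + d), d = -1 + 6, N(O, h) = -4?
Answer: 256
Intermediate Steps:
d = 5
o(T) = 2*T*(5 + T) (o(T) = (T + T)*(T + 5) = (2*T)*(5 + T) = 2*T*(5 + T))
j(X) = 16 (j(X) = (-4)² = 16)
K = -16 (K = -1*16 = -16)
K² = (-16)² = 256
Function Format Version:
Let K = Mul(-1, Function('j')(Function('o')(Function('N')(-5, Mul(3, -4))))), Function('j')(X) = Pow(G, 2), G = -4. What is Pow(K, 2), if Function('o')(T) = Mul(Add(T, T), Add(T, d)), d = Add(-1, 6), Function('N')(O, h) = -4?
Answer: 256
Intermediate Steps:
d = 5
Function('o')(T) = Mul(2, T, Add(5, T)) (Function('o')(T) = Mul(Add(T, T), Add(T, 5)) = Mul(Mul(2, T), Add(5, T)) = Mul(2, T, Add(5, T)))
Function('j')(X) = 16 (Function('j')(X) = Pow(-4, 2) = 16)
K = -16 (K = Mul(-1, 16) = -16)
Pow(K, 2) = Pow(-16, 2) = 256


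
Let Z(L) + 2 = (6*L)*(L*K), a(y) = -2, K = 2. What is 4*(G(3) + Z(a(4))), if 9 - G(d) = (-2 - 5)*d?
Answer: 304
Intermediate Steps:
G(d) = 9 + 7*d (G(d) = 9 - (-2 - 5)*d = 9 - (-7)*d = 9 + 7*d)
Z(L) = -2 + 12*L² (Z(L) = -2 + (6*L)*(L*2) = -2 + (6*L)*(2*L) = -2 + 12*L²)
4*(G(3) + Z(a(4))) = 4*((9 + 7*3) + (-2 + 12*(-2)²)) = 4*((9 + 21) + (-2 + 12*4)) = 4*(30 + (-2 + 48)) = 4*(30 + 46) = 4*76 = 304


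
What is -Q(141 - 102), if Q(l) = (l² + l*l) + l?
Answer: -3081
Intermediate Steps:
Q(l) = l + 2*l² (Q(l) = (l² + l²) + l = 2*l² + l = l + 2*l²)
-Q(141 - 102) = -(141 - 102)*(1 + 2*(141 - 102)) = -39*(1 + 2*39) = -39*(1 + 78) = -39*79 = -1*3081 = -3081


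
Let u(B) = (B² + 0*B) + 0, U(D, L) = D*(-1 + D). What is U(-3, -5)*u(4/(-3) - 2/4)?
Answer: 121/3 ≈ 40.333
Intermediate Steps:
u(B) = B² (u(B) = (B² + 0) + 0 = B² + 0 = B²)
U(-3, -5)*u(4/(-3) - 2/4) = (-3*(-1 - 3))*(4/(-3) - 2/4)² = (-3*(-4))*(4*(-⅓) - 2*¼)² = 12*(-4/3 - ½)² = 12*(-11/6)² = 12*(121/36) = 121/3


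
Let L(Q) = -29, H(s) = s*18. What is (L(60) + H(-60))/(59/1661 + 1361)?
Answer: -1842049/2260680 ≈ -0.81482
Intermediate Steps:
H(s) = 18*s
(L(60) + H(-60))/(59/1661 + 1361) = (-29 + 18*(-60))/(59/1661 + 1361) = (-29 - 1080)/(59*(1/1661) + 1361) = -1109/(59/1661 + 1361) = -1109/2260680/1661 = -1109*1661/2260680 = -1842049/2260680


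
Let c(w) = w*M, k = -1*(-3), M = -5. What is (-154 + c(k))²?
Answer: 28561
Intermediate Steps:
k = 3
c(w) = -5*w (c(w) = w*(-5) = -5*w)
(-154 + c(k))² = (-154 - 5*3)² = (-154 - 15)² = (-169)² = 28561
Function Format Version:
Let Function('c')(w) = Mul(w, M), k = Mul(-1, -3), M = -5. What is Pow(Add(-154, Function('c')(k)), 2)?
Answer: 28561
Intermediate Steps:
k = 3
Function('c')(w) = Mul(-5, w) (Function('c')(w) = Mul(w, -5) = Mul(-5, w))
Pow(Add(-154, Function('c')(k)), 2) = Pow(Add(-154, Mul(-5, 3)), 2) = Pow(Add(-154, -15), 2) = Pow(-169, 2) = 28561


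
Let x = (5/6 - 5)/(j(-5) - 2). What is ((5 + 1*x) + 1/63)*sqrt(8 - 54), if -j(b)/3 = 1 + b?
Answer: 1159*I*sqrt(46)/252 ≈ 31.193*I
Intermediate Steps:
j(b) = -3 - 3*b (j(b) = -3*(1 + b) = -3 - 3*b)
x = -5/12 (x = (5/6 - 5)/((-3 - 3*(-5)) - 2) = (5*(1/6) - 5)/((-3 + 15) - 2) = (5/6 - 5)/(12 - 2) = -25/6/10 = -25/6*1/10 = -5/12 ≈ -0.41667)
((5 + 1*x) + 1/63)*sqrt(8 - 54) = ((5 + 1*(-5/12)) + 1/63)*sqrt(8 - 54) = ((5 - 5/12) + 1/63)*sqrt(-46) = (55/12 + 1/63)*(I*sqrt(46)) = 1159*(I*sqrt(46))/252 = 1159*I*sqrt(46)/252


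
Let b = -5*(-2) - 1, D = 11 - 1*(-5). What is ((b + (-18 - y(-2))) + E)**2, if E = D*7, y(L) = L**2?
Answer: 9801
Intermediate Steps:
D = 16 (D = 11 + 5 = 16)
b = 9 (b = 10 - 1 = 9)
E = 112 (E = 16*7 = 112)
((b + (-18 - y(-2))) + E)**2 = ((9 + (-18 - 1*(-2)**2)) + 112)**2 = ((9 + (-18 - 1*4)) + 112)**2 = ((9 + (-18 - 4)) + 112)**2 = ((9 - 22) + 112)**2 = (-13 + 112)**2 = 99**2 = 9801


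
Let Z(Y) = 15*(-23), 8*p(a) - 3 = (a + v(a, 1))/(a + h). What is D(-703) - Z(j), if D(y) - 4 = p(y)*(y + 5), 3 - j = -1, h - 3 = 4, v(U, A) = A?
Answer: -349/464 ≈ -0.75216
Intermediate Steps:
h = 7 (h = 3 + 4 = 7)
j = 4 (j = 3 - 1*(-1) = 3 + 1 = 4)
p(a) = 3/8 + (1 + a)/(8*(7 + a)) (p(a) = 3/8 + ((a + 1)/(a + 7))/8 = 3/8 + ((1 + a)/(7 + a))/8 = 3/8 + (1 + a)/(8*(7 + a)))
D(y) = 4 + (5 + y)*(11 + 2*y)/(4*(7 + y)) (D(y) = 4 + ((11 + 2*y)/(4*(7 + y)))*(y + 5) = 4 + ((11 + 2*y)/(4*(7 + y)))*(5 + y) = 4 + (5 + y)*(11 + 2*y)/(4*(7 + y)))
Z(Y) = -345
D(-703) - Z(j) = (167 + 2*(-703)**2 + 37*(-703))/(4*(7 - 703)) - 1*(-345) = (1/4)*(167 + 2*494209 - 26011)/(-696) + 345 = (1/4)*(-1/696)*(167 + 988418 - 26011) + 345 = (1/4)*(-1/696)*962574 + 345 = -160429/464 + 345 = -349/464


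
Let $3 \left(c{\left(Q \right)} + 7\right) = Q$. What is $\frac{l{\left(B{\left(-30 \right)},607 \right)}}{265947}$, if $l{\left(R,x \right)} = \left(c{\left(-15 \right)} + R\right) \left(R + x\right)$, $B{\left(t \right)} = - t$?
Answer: $\frac{3822}{88649} \approx 0.043114$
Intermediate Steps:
$c{\left(Q \right)} = -7 + \frac{Q}{3}$
$l{\left(R,x \right)} = \left(-12 + R\right) \left(R + x\right)$ ($l{\left(R,x \right)} = \left(\left(-7 + \frac{1}{3} \left(-15\right)\right) + R\right) \left(R + x\right) = \left(\left(-7 - 5\right) + R\right) \left(R + x\right) = \left(-12 + R\right) \left(R + x\right)$)
$\frac{l{\left(B{\left(-30 \right)},607 \right)}}{265947} = \frac{\left(\left(-1\right) \left(-30\right)\right)^{2} - 12 \left(\left(-1\right) \left(-30\right)\right) - 7284 + \left(-1\right) \left(-30\right) 607}{265947} = \left(30^{2} - 360 - 7284 + 30 \cdot 607\right) \frac{1}{265947} = \left(900 - 360 - 7284 + 18210\right) \frac{1}{265947} = 11466 \cdot \frac{1}{265947} = \frac{3822}{88649}$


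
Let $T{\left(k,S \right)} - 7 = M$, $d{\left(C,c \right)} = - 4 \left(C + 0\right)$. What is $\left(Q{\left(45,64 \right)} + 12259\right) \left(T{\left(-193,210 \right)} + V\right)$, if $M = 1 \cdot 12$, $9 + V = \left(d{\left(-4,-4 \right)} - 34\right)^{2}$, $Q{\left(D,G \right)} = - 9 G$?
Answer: $3902122$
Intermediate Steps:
$d{\left(C,c \right)} = - 4 C$
$V = 315$ ($V = -9 + \left(\left(-4\right) \left(-4\right) - 34\right)^{2} = -9 + \left(16 - 34\right)^{2} = -9 + \left(-18\right)^{2} = -9 + 324 = 315$)
$M = 12$
$T{\left(k,S \right)} = 19$ ($T{\left(k,S \right)} = 7 + 12 = 19$)
$\left(Q{\left(45,64 \right)} + 12259\right) \left(T{\left(-193,210 \right)} + V\right) = \left(\left(-9\right) 64 + 12259\right) \left(19 + 315\right) = \left(-576 + 12259\right) 334 = 11683 \cdot 334 = 3902122$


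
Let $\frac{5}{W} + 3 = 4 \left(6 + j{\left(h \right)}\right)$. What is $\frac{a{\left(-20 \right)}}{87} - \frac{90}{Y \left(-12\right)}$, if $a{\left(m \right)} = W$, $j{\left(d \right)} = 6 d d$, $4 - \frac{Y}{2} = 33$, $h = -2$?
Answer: $- \frac{5245}{40716} \approx -0.12882$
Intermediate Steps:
$Y = -58$ ($Y = 8 - 66 = -58$)
$j{\left(d \right)} = 6 d^{2}$
$W = \frac{5}{117}$ ($W = \frac{5}{-3 + 4 \left(6 + 6 \left(-2\right)^{2}\right)} = \frac{5}{-3 + 4 \left(6 + 6 \cdot 4\right)} = \frac{5}{-3 + 4 \left(6 + 24\right)} = \frac{5}{-3 + 4 \cdot 30} = \frac{5}{-3 + 120} = \frac{5}{117} \approx 0.042735$)
$a{\left(m \right)} = \frac{5}{117}$
$\frac{a{\left(-20 \right)}}{87} - \frac{90}{Y \left(-12\right)} = \frac{5}{117 \cdot 87} - \frac{90}{\left(-58\right) \left(-12\right)} = \frac{5}{117} \cdot \frac{1}{87} - \frac{90}{696} = \frac{5}{10179} - \frac{15}{116} = - \frac{5245}{40716}$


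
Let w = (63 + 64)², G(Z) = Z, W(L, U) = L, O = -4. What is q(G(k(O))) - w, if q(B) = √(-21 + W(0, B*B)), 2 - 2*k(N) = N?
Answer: -16129 + I*√21 ≈ -16129.0 + 4.5826*I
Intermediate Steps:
k(N) = 1 - N/2
q(B) = I*√21 (q(B) = √(-21 + 0) = √(-21) = I*√21)
w = 16129 (w = 127² = 16129)
q(G(k(O))) - w = I*√21 - 1*16129 = I*√21 - 16129 = -16129 + I*√21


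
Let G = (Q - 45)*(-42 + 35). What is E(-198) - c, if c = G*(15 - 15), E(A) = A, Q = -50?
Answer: -198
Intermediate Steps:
G = 665 (G = (-50 - 45)*(-42 + 35) = -95*(-7) = 665)
c = 0 (c = 665*(15 - 15) = 665*0 = 0)
E(-198) - c = -198 - 1*0 = -198 + 0 = -198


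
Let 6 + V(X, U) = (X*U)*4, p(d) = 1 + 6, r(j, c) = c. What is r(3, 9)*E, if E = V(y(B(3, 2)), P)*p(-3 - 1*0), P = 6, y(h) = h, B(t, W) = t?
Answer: 4158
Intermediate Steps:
p(d) = 7
V(X, U) = -6 + 4*U*X (V(X, U) = -6 + (X*U)*4 = -6 + (U*X)*4 = -6 + 4*U*X)
E = 462 (E = (-6 + 4*6*3)*7 = (-6 + 72)*7 = 66*7 = 462)
r(3, 9)*E = 9*462 = 4158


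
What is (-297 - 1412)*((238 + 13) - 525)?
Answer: 468266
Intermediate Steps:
(-297 - 1412)*((238 + 13) - 525) = -1709*(251 - 525) = -1709*(-274) = 468266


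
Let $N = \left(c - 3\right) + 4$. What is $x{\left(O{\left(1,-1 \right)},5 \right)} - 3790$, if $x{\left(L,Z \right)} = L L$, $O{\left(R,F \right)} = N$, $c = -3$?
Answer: $-3786$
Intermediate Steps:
$N = -2$ ($N = \left(-3 - 3\right) + 4 = -6 + 4 = -2$)
$O{\left(R,F \right)} = -2$
$x{\left(L,Z \right)} = L^{2}$
$x{\left(O{\left(1,-1 \right)},5 \right)} - 3790 = \left(-2\right)^{2} - 3790 = 4 - 3790 = -3786$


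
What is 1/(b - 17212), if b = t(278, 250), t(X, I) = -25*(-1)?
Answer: -1/17187 ≈ -5.8184e-5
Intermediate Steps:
t(X, I) = 25
b = 25
1/(b - 17212) = 1/(25 - 17212) = 1/(-17187) = -1/17187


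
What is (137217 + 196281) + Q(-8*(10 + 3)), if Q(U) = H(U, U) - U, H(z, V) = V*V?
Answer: 344418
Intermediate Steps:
H(z, V) = V**2
Q(U) = U**2 - U
(137217 + 196281) + Q(-8*(10 + 3)) = (137217 + 196281) + (-8*(10 + 3))*(-1 - 8*(10 + 3)) = 333498 + (-8*13)*(-1 - 8*13) = 333498 - 104*(-1 - 104) = 333498 - 104*(-105) = 333498 + 10920 = 344418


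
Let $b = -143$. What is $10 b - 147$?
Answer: $-1577$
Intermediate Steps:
$10 b - 147 = 10 \left(-143\right) - 147 = -1430 - 147 = -1577$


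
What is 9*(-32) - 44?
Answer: -332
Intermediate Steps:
9*(-32) - 44 = -288 - 44 = -332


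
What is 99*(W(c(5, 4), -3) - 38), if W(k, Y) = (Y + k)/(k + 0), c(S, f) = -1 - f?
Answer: -18018/5 ≈ -3603.6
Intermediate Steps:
W(k, Y) = (Y + k)/k
99*(W(c(5, 4), -3) - 38) = 99*((-3 + (-1 - 1*4))/(-1 - 1*4) - 38) = 99*((-3 + (-1 - 4))/(-1 - 4) - 38) = 99*((-3 - 5)/(-5) - 38) = 99*(-⅕*(-8) - 38) = 99*(8/5 - 38) = 99*(-182/5) = -18018/5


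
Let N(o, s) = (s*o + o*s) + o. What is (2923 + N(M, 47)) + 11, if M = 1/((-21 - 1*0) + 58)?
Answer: 108653/37 ≈ 2936.6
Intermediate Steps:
M = 1/37 (M = 1/((-21 + 0) + 58) = 1/(-21 + 58) = 1/37 ≈ 0.027027)
N(o, s) = o + 2*o*s (N(o, s) = (o*s + o*s) + o = 2*o*s + o = o + 2*o*s)
(2923 + N(M, 47)) + 11 = (2923 + (1 + 2*47)/37) + 11 = (2923 + (1 + 94)/37) + 11 = (2923 + (1/37)*95) + 11 = (2923 + 95/37) + 11 = 108246/37 + 11 = 108653/37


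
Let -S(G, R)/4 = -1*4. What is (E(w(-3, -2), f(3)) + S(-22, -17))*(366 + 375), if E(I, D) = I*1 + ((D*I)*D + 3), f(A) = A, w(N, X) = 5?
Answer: 51129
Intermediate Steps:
S(G, R) = 16 (S(G, R) = -(-4)*4 = -4*(-4) = 16)
E(I, D) = 3 + I + I*D² (E(I, D) = I + (I*D² + 3) = I + (3 + I*D²) = 3 + I + I*D²)
(E(w(-3, -2), f(3)) + S(-22, -17))*(366 + 375) = ((3 + 5 + 5*3²) + 16)*(366 + 375) = ((3 + 5 + 5*9) + 16)*741 = ((3 + 5 + 45) + 16)*741 = (53 + 16)*741 = 69*741 = 51129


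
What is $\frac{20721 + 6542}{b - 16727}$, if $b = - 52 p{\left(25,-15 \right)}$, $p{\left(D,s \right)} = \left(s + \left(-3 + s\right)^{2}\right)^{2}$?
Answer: $- \frac{27263}{4981739} \approx -0.0054726$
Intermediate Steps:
$b = -4965012$ ($b = - 52 \left(-15 + \left(-3 - 15\right)^{2}\right)^{2} = - 52 \left(-15 + \left(-18\right)^{2}\right)^{2} = - 52 \left(-15 + 324\right)^{2} = - 52 \cdot 309^{2} = \left(-52\right) 95481 = -4965012$)
$\frac{20721 + 6542}{b - 16727} = \frac{20721 + 6542}{-4965012 - 16727} = \frac{27263}{-4981739} = 27263 \left(- \frac{1}{4981739}\right) = - \frac{27263}{4981739}$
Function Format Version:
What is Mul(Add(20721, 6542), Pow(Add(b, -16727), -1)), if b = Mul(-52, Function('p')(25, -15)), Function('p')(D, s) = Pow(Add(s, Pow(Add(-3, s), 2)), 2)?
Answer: Rational(-27263, 4981739) ≈ -0.0054726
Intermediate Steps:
b = -4965012 (b = Mul(-52, Pow(Add(-15, Pow(Add(-3, -15), 2)), 2)) = Mul(-52, Pow(Add(-15, Pow(-18, 2)), 2)) = Mul(-52, Pow(Add(-15, 324), 2)) = Mul(-52, Pow(309, 2)) = Mul(-52, 95481) = -4965012)
Mul(Add(20721, 6542), Pow(Add(b, -16727), -1)) = Mul(Add(20721, 6542), Pow(Add(-4965012, -16727), -1)) = Mul(27263, Pow(-4981739, -1)) = Mul(27263, Rational(-1, 4981739)) = Rational(-27263, 4981739)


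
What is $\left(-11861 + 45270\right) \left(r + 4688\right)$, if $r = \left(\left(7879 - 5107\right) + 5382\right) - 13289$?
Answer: $-14933823$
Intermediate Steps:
$r = -5135$ ($r = \left(2772 + 5382\right) - 13289 = 8154 - 13289 = -5135$)
$\left(-11861 + 45270\right) \left(r + 4688\right) = \left(-11861 + 45270\right) \left(-5135 + 4688\right) = 33409 \left(-447\right) = -14933823$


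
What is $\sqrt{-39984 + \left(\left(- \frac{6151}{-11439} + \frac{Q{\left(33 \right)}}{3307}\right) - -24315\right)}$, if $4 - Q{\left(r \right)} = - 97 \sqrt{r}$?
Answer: $\frac{\sqrt{-2491313281047305728 + 4663795936851 \sqrt{33}}}{12609591} \approx 125.17 i$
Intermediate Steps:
$Q{\left(r \right)} = 4 + 97 \sqrt{r}$ ($Q{\left(r \right)} = 4 - - 97 \sqrt{r} = 4 + 97 \sqrt{r}$)
$\sqrt{-39984 + \left(\left(- \frac{6151}{-11439} + \frac{Q{\left(33 \right)}}{3307}\right) - -24315\right)} = \sqrt{-39984 + \left(\left(- \frac{6151}{-11439} + \frac{4 + 97 \sqrt{33}}{3307}\right) - -24315\right)} = \sqrt{-39984 + \left(\left(\left(-6151\right) \left(- \frac{1}{11439}\right) + \left(4 + 97 \sqrt{33}\right) \frac{1}{3307}\right) + 24315\right)} = \sqrt{-39984 + \left(\left(\frac{6151}{11439} + \left(\frac{4}{3307} + \frac{97 \sqrt{33}}{3307}\right)\right) + 24315\right)} = \sqrt{-39984 + \left(\left(\frac{20387113}{37828773} + \frac{97 \sqrt{33}}{3307}\right) + 24315\right)} = \sqrt{-39984 + \left(\frac{919827002608}{37828773} + \frac{97 \sqrt{33}}{3307}\right)} = \sqrt{- \frac{592718657024}{37828773} + \frac{97 \sqrt{33}}{3307}}$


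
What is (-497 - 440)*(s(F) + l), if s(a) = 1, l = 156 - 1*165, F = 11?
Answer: 7496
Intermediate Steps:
l = -9 (l = 156 - 165 = -9)
(-497 - 440)*(s(F) + l) = (-497 - 440)*(1 - 9) = -937*(-8) = 7496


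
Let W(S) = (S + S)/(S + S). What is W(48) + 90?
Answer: 91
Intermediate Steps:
W(S) = 1 (W(S) = (2*S)/((2*S)) = (2*S)*(1/(2*S)) = 1)
W(48) + 90 = 1 + 90 = 91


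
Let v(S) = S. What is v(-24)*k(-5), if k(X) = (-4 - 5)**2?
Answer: -1944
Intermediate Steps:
k(X) = 81 (k(X) = (-9)**2 = 81)
v(-24)*k(-5) = -24*81 = -1944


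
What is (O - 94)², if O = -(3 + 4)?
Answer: 10201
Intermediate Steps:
O = -7 (O = -1*7 = -7)
(O - 94)² = (-7 - 94)² = (-101)² = 10201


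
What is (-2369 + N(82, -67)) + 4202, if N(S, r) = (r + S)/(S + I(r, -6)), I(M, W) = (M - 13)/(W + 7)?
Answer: 3681/2 ≈ 1840.5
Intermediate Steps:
I(M, W) = (-13 + M)/(7 + W)
N(S, r) = (S + r)/(-13 + S + r) (N(S, r) = (r + S)/(S + (-13 + r)/(7 - 6)) = (S + r)/(S + (-13 + r)/1) = (S + r)/(S + 1*(-13 + r)) = (S + r)/(S + (-13 + r)) = (S + r)/(-13 + S + r))
(-2369 + N(82, -67)) + 4202 = (-2369 + (82 - 67)/(-13 + 82 - 67)) + 4202 = (-2369 + 15/2) + 4202 = -4723/2 + 4202 = 3681/2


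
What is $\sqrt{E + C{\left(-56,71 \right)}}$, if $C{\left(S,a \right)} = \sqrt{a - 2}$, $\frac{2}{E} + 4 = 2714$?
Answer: $\frac{\sqrt{1355 + 1836025 \sqrt{69}}}{1355} \approx 2.8822$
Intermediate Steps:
$E = \frac{1}{1355}$ ($E = \frac{2}{-4 + 2714} = \frac{2}{2710} = 2 \cdot \frac{1}{2710} = \frac{1}{1355} \approx 0.00073801$)
$C{\left(S,a \right)} = \sqrt{-2 + a}$
$\sqrt{E + C{\left(-56,71 \right)}} = \sqrt{\frac{1}{1355} + \sqrt{-2 + 71}} = \sqrt{\frac{1}{1355} + \sqrt{69}}$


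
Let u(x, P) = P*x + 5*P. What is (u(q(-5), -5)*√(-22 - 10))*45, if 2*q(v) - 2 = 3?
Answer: -6750*I*√2 ≈ -9545.9*I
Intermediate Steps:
q(v) = 5/2 (q(v) = 1 + (½)*3 = 1 + 3/2 = 5/2)
u(x, P) = 5*P + P*x
(u(q(-5), -5)*√(-22 - 10))*45 = ((-5*(5 + 5/2))*√(-22 - 10))*45 = ((-5*15/2)*√(-32))*45 = -150*I*√2*45 = -6750*I*√2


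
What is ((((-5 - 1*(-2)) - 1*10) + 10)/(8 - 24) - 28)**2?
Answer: 198025/256 ≈ 773.54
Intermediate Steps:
((((-5 - 1*(-2)) - 1*10) + 10)/(8 - 24) - 28)**2 = ((((-5 + 2) - 10) + 10)/(-16) - 28)**2 = (((-3 - 10) + 10)*(-1/16) - 28)**2 = ((-13 + 10)*(-1/16) - 28)**2 = (-3*(-1/16) - 28)**2 = (3/16 - 28)**2 = (-445/16)**2 = 198025/256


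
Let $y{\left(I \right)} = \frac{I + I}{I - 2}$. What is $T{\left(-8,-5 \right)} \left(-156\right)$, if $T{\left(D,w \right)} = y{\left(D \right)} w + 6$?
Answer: $312$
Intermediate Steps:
$y{\left(I \right)} = \frac{2 I}{-2 + I}$
$T{\left(D,w \right)} = 6 + \frac{2 D w}{-2 + D}$ ($T{\left(D,w \right)} = \frac{2 D}{-2 + D} w + 6 = \frac{2 D w}{-2 + D} + 6 = 6 + \frac{2 D w}{-2 + D}$)
$T{\left(-8,-5 \right)} \left(-156\right) = \frac{2 \left(-6 + 3 \left(-8\right) - -40\right)}{-2 - 8} \left(-156\right) = \frac{2 \left(-6 - 24 + 40\right)}{-10} \left(-156\right) = 2 \left(- \frac{1}{10}\right) 10 \left(-156\right) = \left(-2\right) \left(-156\right) = 312$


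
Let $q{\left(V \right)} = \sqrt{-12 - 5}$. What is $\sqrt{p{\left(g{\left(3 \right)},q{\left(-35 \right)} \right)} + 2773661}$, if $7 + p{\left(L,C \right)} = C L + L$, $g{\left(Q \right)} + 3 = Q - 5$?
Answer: $\sqrt{2773649 - 5 i \sqrt{17}} \approx 1665.4 - 0.006 i$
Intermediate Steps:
$g{\left(Q \right)} = -8 + Q$ ($g{\left(Q \right)} = -3 + \left(Q - 5\right) = -3 + \left(-5 + Q\right) = -8 + Q$)
$q{\left(V \right)} = i \sqrt{17}$ ($q{\left(V \right)} = \sqrt{-17} = i \sqrt{17}$)
$p{\left(L,C \right)} = -7 + L + C L$ ($p{\left(L,C \right)} = -7 + \left(C L + L\right) = -7 + \left(L + C L\right) = -7 + L + C L$)
$\sqrt{p{\left(g{\left(3 \right)},q{\left(-35 \right)} \right)} + 2773661} = \sqrt{\left(-7 + \left(-8 + 3\right) + i \sqrt{17} \left(-8 + 3\right)\right) + 2773661} = \sqrt{\left(-7 - 5 + i \sqrt{17} \left(-5\right)\right) + 2773661} = \sqrt{\left(-7 - 5 - 5 i \sqrt{17}\right) + 2773661} = \sqrt{\left(-12 - 5 i \sqrt{17}\right) + 2773661} = \sqrt{2773649 - 5 i \sqrt{17}}$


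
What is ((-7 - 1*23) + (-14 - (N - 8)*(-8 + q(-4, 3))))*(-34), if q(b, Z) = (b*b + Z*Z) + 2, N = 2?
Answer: -2380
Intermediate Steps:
q(b, Z) = 2 + Z² + b² (q(b, Z) = (b² + Z²) + 2 = (Z² + b²) + 2 = 2 + Z² + b²)
((-7 - 1*23) + (-14 - (N - 8)*(-8 + q(-4, 3))))*(-34) = ((-7 - 1*23) + (-14 - (2 - 8)*(-8 + (2 + 3² + (-4)²))))*(-34) = ((-7 - 23) + (-14 - (-6)*(-8 + (2 + 9 + 16))))*(-34) = (-30 + (-14 - (-6)*(-8 + 27)))*(-34) = (-30 + (-14 - (-6)*19))*(-34) = (-30 + (-14 - 1*(-114)))*(-34) = (-30 + (-14 + 114))*(-34) = (-30 + 100)*(-34) = 70*(-34) = -2380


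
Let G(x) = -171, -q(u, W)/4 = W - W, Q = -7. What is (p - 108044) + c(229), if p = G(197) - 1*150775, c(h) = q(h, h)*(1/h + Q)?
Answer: -258990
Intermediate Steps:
q(u, W) = 0 (q(u, W) = -4*(W - W) = -4*0 = 0)
c(h) = 0 (c(h) = 0*(1/h - 7) = 0*(-7 + 1/h) = 0)
p = -150946 (p = -171 - 1*150775 = -171 - 150775 = -150946)
(p - 108044) + c(229) = (-150946 - 108044) + 0 = -258990 + 0 = -258990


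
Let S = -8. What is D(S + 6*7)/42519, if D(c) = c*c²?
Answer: 39304/42519 ≈ 0.92439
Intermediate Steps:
D(c) = c³
D(S + 6*7)/42519 = (-8 + 6*7)³/42519 = (-8 + 42)³*(1/42519) = 34³*(1/42519) = 39304*(1/42519) = 39304/42519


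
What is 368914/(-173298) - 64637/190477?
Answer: -40735547402/16504641573 ≈ -2.4681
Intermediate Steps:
368914/(-173298) - 64637/190477 = 368914*(-1/173298) - 64637*1/190477 = -184457/86649 - 64637/190477 = -40735547402/16504641573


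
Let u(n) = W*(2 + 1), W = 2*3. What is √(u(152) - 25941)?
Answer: I*√25923 ≈ 161.01*I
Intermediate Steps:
W = 6
u(n) = 18 (u(n) = 6*(2 + 1) = 6*3 = 18)
√(u(152) - 25941) = √(18 - 25941) = √(-25923) = I*√25923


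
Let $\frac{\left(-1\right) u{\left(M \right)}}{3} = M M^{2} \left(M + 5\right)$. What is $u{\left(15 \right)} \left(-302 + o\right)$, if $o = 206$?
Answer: $19440000$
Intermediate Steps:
$u{\left(M \right)} = - 3 M^{3} \left(5 + M\right)$ ($u{\left(M \right)} = - 3 M M^{2} \left(M + 5\right) = - 3 M^{3} \left(5 + M\right)$)
$u{\left(15 \right)} \left(-302 + o\right) = 3 \cdot 15^{3} \left(-5 - 15\right) \left(-302 + 206\right) = 3 \cdot 3375 \left(-5 - 15\right) \left(-96\right) = 3 \cdot 3375 \left(-20\right) \left(-96\right) = \left(-202500\right) \left(-96\right) = 19440000$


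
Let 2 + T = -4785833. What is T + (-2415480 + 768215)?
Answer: -6433100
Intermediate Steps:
T = -4785835 (T = -2 - 4785833 = -4785835)
T + (-2415480 + 768215) = -4785835 + (-2415480 + 768215) = -4785835 - 1647265 = -6433100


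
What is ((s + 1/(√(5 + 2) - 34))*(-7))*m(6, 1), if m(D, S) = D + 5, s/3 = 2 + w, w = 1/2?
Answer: -1321859/2298 + 77*√7/1149 ≈ -575.04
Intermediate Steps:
w = ½ ≈ 0.50000
s = 15/2 (s = 3*(2 + ½) = 3*(5/2) = 15/2 ≈ 7.5000)
m(D, S) = 5 + D
((s + 1/(√(5 + 2) - 34))*(-7))*m(6, 1) = ((15/2 + 1/(√(5 + 2) - 34))*(-7))*(5 + 6) = ((15/2 + 1/(√7 - 34))*(-7))*11 = ((15/2 + 1/(-34 + √7))*(-7))*11 = (-105/2 - 7/(-34 + √7))*11 = -1155/2 - 77/(-34 + √7)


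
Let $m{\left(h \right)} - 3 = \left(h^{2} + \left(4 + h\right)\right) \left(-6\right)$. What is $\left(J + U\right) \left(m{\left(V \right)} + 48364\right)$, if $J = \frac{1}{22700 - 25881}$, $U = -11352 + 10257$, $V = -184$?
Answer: $\frac{535328910044}{3181} \approx 1.6829 \cdot 10^{8}$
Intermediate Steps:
$m{\left(h \right)} = -21 - 6 h - 6 h^{2}$ ($m{\left(h \right)} = 3 + \left(h^{2} + \left(4 + h\right)\right) \left(-6\right) = 3 + \left(4 + h + h^{2}\right) \left(-6\right) = 3 - \left(24 + 6 h + 6 h^{2}\right) = -21 - 6 h - 6 h^{2}$)
$U = -1095$
$J = - \frac{1}{3181}$ ($J = \frac{1}{-3181} = - \frac{1}{3181} \approx -0.00031437$)
$\left(J + U\right) \left(m{\left(V \right)} + 48364\right) = \left(- \frac{1}{3181} - 1095\right) \left(\left(-21 - -1104 - 6 \left(-184\right)^{2}\right) + 48364\right) = - \frac{3483196 \left(\left(-21 + 1104 - 203136\right) + 48364\right)}{3181} = - \frac{3483196 \left(-202053 + 48364\right)}{3181} = \left(- \frac{3483196}{3181}\right) \left(-153689\right) = \frac{535328910044}{3181}$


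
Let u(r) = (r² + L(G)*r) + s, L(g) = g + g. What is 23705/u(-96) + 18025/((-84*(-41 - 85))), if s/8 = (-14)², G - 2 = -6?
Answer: 8198545/2183328 ≈ 3.7551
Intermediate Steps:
G = -4 (G = 2 - 6 = -4)
L(g) = 2*g
s = 1568 (s = 8*(-14)² = 8*196 = 1568)
u(r) = 1568 + r² - 8*r (u(r) = (r² + (2*(-4))*r) + 1568 = (r² - 8*r) + 1568 = 1568 + r² - 8*r)
23705/u(-96) + 18025/((-84*(-41 - 85))) = 23705/(1568 + (-96)² - 8*(-96)) + 18025/((-84*(-41 - 85))) = 23705/(1568 + 9216 + 768) + 18025/((-84*(-126))) = 23705/11552 + 18025/10584 = 23705*(1/11552) + 18025*(1/10584) = 23705/11552 + 2575/1512 = 8198545/2183328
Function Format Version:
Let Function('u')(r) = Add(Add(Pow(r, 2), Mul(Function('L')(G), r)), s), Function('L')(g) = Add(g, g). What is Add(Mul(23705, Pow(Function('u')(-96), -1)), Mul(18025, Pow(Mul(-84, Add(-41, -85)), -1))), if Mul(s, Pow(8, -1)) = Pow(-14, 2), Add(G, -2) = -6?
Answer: Rational(8198545, 2183328) ≈ 3.7551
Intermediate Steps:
G = -4 (G = Add(2, -6) = -4)
Function('L')(g) = Mul(2, g)
s = 1568 (s = Mul(8, Pow(-14, 2)) = Mul(8, 196) = 1568)
Function('u')(r) = Add(1568, Pow(r, 2), Mul(-8, r)) (Function('u')(r) = Add(Add(Pow(r, 2), Mul(Mul(2, -4), r)), 1568) = Add(Add(Pow(r, 2), Mul(-8, r)), 1568) = Add(1568, Pow(r, 2), Mul(-8, r)))
Add(Mul(23705, Pow(Function('u')(-96), -1)), Mul(18025, Pow(Mul(-84, Add(-41, -85)), -1))) = Add(Mul(23705, Pow(Add(1568, Pow(-96, 2), Mul(-8, -96)), -1)), Mul(18025, Pow(Mul(-84, Add(-41, -85)), -1))) = Add(Mul(23705, Pow(Add(1568, 9216, 768), -1)), Mul(18025, Pow(Mul(-84, -126), -1))) = Add(Mul(23705, Pow(11552, -1)), Mul(18025, Pow(10584, -1))) = Add(Mul(23705, Rational(1, 11552)), Mul(18025, Rational(1, 10584))) = Add(Rational(23705, 11552), Rational(2575, 1512)) = Rational(8198545, 2183328)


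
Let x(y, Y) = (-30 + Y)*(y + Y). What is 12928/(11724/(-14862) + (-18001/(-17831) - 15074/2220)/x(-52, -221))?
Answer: -43430256800953102080/2650367192966569 ≈ -16387.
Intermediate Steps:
x(y, Y) = (-30 + Y)*(Y + y)
12928/(11724/(-14862) + (-18001/(-17831) - 15074/2220)/x(-52, -221)) = 12928/(11724/(-14862) + (-18001/(-17831) - 15074/2220)/((-221)**2 - 30*(-221) - 30*(-52) - 221*(-52))) = 12928/(11724*(-1/14862) + (-18001*(-1/17831) - 15074*1/2220)/(48841 + 6630 + 1560 + 11492)) = 12928/(-1954/2477 + (18001/17831 - 7537/1110)/68523) = 12928/(-1954/2477 - 114411137/19792410*1/68523) = 12928/(-1954/2477 - 114411137/1356235310430) = 12928/(-2650367192966569/3359394863935110) = 12928*(-3359394863935110/2650367192966569) = -43430256800953102080/2650367192966569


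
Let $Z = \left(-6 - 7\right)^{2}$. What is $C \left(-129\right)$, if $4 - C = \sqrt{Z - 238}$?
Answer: $-516 + 129 i \sqrt{69} \approx -516.0 + 1071.6 i$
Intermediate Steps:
$Z = 169$ ($Z = \left(-13\right)^{2} = 169$)
$C = 4 - i \sqrt{69}$ ($C = 4 - \sqrt{169 - 238} = 4 - \sqrt{-69} = 4 - i \sqrt{69} \approx 4.0 - 8.3066 i$)
$C \left(-129\right) = \left(4 - i \sqrt{69}\right) \left(-129\right) = -516 + 129 i \sqrt{69}$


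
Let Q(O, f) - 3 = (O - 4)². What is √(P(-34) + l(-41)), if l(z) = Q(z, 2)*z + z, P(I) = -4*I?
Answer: 23*I*√157 ≈ 288.19*I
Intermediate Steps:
Q(O, f) = 3 + (-4 + O)² (Q(O, f) = 3 + (O - 4)² = 3 + (-4 + O)²)
l(z) = z + z*(3 + (-4 + z)²) (l(z) = (3 + (-4 + z)²)*z + z = z*(3 + (-4 + z)²) + z = z + z*(3 + (-4 + z)²))
√(P(-34) + l(-41)) = √(-4*(-34) - 41*(4 + (-4 - 41)²)) = √(136 - 41*(4 + (-45)²)) = √(136 - 41*(4 + 2025)) = √(136 - 41*2029) = √(136 - 83189) = √(-83053) = 23*I*√157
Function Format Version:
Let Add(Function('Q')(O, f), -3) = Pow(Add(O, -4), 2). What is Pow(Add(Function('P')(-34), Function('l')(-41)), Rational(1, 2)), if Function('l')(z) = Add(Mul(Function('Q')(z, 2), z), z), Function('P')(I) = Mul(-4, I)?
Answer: Mul(23, I, Pow(157, Rational(1, 2))) ≈ Mul(288.19, I)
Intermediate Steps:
Function('Q')(O, f) = Add(3, Pow(Add(-4, O), 2)) (Function('Q')(O, f) = Add(3, Pow(Add(O, -4), 2)) = Add(3, Pow(Add(-4, O), 2)))
Function('l')(z) = Add(z, Mul(z, Add(3, Pow(Add(-4, z), 2)))) (Function('l')(z) = Add(Mul(Add(3, Pow(Add(-4, z), 2)), z), z) = Add(Mul(z, Add(3, Pow(Add(-4, z), 2))), z) = Add(z, Mul(z, Add(3, Pow(Add(-4, z), 2)))))
Pow(Add(Function('P')(-34), Function('l')(-41)), Rational(1, 2)) = Pow(Add(Mul(-4, -34), Mul(-41, Add(4, Pow(Add(-4, -41), 2)))), Rational(1, 2)) = Pow(Add(136, Mul(-41, Add(4, Pow(-45, 2)))), Rational(1, 2)) = Pow(Add(136, Mul(-41, Add(4, 2025))), Rational(1, 2)) = Pow(Add(136, Mul(-41, 2029)), Rational(1, 2)) = Pow(Add(136, -83189), Rational(1, 2)) = Pow(-83053, Rational(1, 2)) = Mul(23, I, Pow(157, Rational(1, 2)))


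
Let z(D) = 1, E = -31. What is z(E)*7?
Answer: 7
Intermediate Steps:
z(E)*7 = 1*7 = 7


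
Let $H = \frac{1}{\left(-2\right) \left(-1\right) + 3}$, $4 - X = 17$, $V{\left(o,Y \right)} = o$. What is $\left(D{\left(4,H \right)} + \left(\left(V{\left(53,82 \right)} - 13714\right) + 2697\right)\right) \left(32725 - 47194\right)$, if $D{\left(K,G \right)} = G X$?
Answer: $\frac{793378677}{5} \approx 1.5868 \cdot 10^{8}$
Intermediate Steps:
$X = -13$ ($X = 4 - 17 = -13$)
$H = \frac{1}{5}$ ($H = \frac{1}{2 + 3} = \frac{1}{5} \approx 0.2$)
$D{\left(K,G \right)} = - 13 G$ ($D{\left(K,G \right)} = G \left(-13\right) = - 13 G$)
$\left(D{\left(4,H \right)} + \left(\left(V{\left(53,82 \right)} - 13714\right) + 2697\right)\right) \left(32725 - 47194\right) = \left(\left(-13\right) \frac{1}{5} + \left(\left(53 - 13714\right) + 2697\right)\right) \left(32725 - 47194\right) = \left(- \frac{13}{5} + \left(-13661 + 2697\right)\right) \left(-14469\right) = \left(- \frac{13}{5} - 10964\right) \left(-14469\right) = \left(- \frac{54833}{5}\right) \left(-14469\right) = \frac{793378677}{5}$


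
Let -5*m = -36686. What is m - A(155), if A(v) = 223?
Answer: 35571/5 ≈ 7114.2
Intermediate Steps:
m = 36686/5 (m = -⅕*(-36686) = 36686/5 ≈ 7337.2)
m - A(155) = 36686/5 - 1*223 = 36686/5 - 223 = 35571/5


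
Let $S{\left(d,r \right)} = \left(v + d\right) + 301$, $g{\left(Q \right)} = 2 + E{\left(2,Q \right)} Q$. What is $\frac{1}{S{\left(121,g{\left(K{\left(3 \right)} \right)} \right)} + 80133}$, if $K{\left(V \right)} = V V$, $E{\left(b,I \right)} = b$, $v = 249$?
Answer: $\frac{1}{80804} \approx 1.2376 \cdot 10^{-5}$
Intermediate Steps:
$K{\left(V \right)} = V^{2}$
$g{\left(Q \right)} = 2 + 2 Q$
$S{\left(d,r \right)} = 550 + d$ ($S{\left(d,r \right)} = \left(249 + d\right) + 301 = 550 + d$)
$\frac{1}{S{\left(121,g{\left(K{\left(3 \right)} \right)} \right)} + 80133} = \frac{1}{\left(550 + 121\right) + 80133} = \frac{1}{671 + 80133} = \frac{1}{80804}$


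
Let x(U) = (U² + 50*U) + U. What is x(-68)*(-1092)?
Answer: -1262352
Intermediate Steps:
x(U) = U² + 51*U
x(-68)*(-1092) = -68*(51 - 68)*(-1092) = -68*(-17)*(-1092) = 1156*(-1092) = -1262352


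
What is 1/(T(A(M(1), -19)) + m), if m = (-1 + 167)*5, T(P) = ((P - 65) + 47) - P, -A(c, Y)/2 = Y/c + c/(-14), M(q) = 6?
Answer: 1/812 ≈ 0.0012315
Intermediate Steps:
A(c, Y) = c/7 - 2*Y/c (A(c, Y) = -2*(Y/c + c/(-14)) = -2*(Y/c + c*(-1/14)) = -2*(Y/c - c/14) = -2*(-c/14 + Y/c) = c/7 - 2*Y/c)
T(P) = -18 (T(P) = ((-65 + P) + 47) - P = (-18 + P) - P = -18)
m = 830 (m = 166*5 = 830)
1/(T(A(M(1), -19)) + m) = 1/(-18 + 830) = 1/812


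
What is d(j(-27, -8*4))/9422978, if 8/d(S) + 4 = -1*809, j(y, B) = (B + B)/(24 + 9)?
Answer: -4/3830440557 ≈ -1.0443e-9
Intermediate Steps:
j(y, B) = 2*B/33 (j(y, B) = (2*B)/33 = (2*B)*(1/33) = 2*B/33)
d(S) = -8/813 (d(S) = 8/(-4 - 1*809) = 8/(-4 - 809) = 8/(-813) = 8*(-1/813) = -8/813)
d(j(-27, -8*4))/9422978 = -8/813/9422978 = -8/813*1/9422978 = -4/3830440557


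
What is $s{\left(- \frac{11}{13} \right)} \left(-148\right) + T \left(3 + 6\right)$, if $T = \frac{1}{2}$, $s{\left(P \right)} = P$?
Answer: $\frac{3373}{26} \approx 129.73$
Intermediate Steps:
$T = \frac{1}{2} \approx 0.5$
$s{\left(- \frac{11}{13} \right)} \left(-148\right) + T \left(3 + 6\right) = - \frac{11}{13} \left(-148\right) + \frac{3 + 6}{2} = \left(-11\right) \frac{1}{13} \left(-148\right) + \frac{1}{2} \cdot 9 = \left(- \frac{11}{13}\right) \left(-148\right) + \frac{9}{2} = \frac{1628}{13} + \frac{9}{2} = \frac{3373}{26}$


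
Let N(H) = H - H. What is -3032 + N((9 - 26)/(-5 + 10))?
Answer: -3032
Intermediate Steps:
N(H) = 0
-3032 + N((9 - 26)/(-5 + 10)) = -3032 + 0 = -3032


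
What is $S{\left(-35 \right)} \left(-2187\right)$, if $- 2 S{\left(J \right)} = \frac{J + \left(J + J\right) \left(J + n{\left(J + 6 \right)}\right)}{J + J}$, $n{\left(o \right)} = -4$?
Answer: $- \frac{168399}{4} \approx -42100.0$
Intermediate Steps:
$S{\left(J \right)} = - \frac{J + 2 J \left(-4 + J\right)}{4 J}$ ($S{\left(J \right)} = - \frac{\left(J + \left(J + J\right) \left(J - 4\right)\right) \frac{1}{J + J}}{2} = - \frac{\left(J + 2 J \left(-4 + J\right)\right) \frac{1}{2 J}}{2} = - \frac{\frac{1}{2} \frac{1}{J} \left(J + 2 J \left(-4 + J\right)\right)}{2} = - \frac{J + 2 J \left(-4 + J\right)}{4 J}$)
$S{\left(-35 \right)} \left(-2187\right) = \left(\frac{7}{4} - - \frac{35}{2}\right) \left(-2187\right) = \left(\frac{7}{4} + \frac{35}{2}\right) \left(-2187\right) = \frac{77}{4} \left(-2187\right) = - \frac{168399}{4}$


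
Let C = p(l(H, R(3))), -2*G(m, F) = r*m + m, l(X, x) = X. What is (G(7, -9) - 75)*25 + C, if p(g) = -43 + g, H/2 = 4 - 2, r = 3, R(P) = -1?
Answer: -2264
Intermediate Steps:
H = 4 (H = 2*(4 - 2) = 2*2 = 4)
G(m, F) = -2*m (G(m, F) = -(3*m + m)/2 = -2*m)
C = -39 (C = -43 + 4 = -39)
(G(7, -9) - 75)*25 + C = (-2*7 - 75)*25 - 39 = (-14 - 75)*25 - 39 = -89*25 - 39 = -2225 - 39 = -2264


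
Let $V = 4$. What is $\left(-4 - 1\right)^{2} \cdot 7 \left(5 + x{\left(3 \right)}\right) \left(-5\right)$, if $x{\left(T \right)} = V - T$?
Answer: $-5250$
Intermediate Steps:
$x{\left(T \right)} = 4 - T$
$\left(-4 - 1\right)^{2} \cdot 7 \left(5 + x{\left(3 \right)}\right) \left(-5\right) = \left(-4 - 1\right)^{2} \cdot 7 \left(5 + \left(4 - 3\right)\right) \left(-5\right) = \left(-5\right)^{2} \cdot 7 \left(5 + \left(4 - 3\right)\right) \left(-5\right) = 25 \cdot 7 \left(5 + 1\right) \left(-5\right) = 175 \cdot 6 \left(-5\right) = 175 \left(-30\right) = -5250$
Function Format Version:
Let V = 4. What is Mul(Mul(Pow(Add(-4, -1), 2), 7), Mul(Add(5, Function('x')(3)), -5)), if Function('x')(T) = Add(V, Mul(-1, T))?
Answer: -5250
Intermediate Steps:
Function('x')(T) = Add(4, Mul(-1, T))
Mul(Mul(Pow(Add(-4, -1), 2), 7), Mul(Add(5, Function('x')(3)), -5)) = Mul(Mul(Pow(Add(-4, -1), 2), 7), Mul(Add(5, Add(4, Mul(-1, 3))), -5)) = Mul(Mul(Pow(-5, 2), 7), Mul(Add(5, Add(4, -3)), -5)) = Mul(Mul(25, 7), Mul(Add(5, 1), -5)) = Mul(175, Mul(6, -5)) = Mul(175, -30) = -5250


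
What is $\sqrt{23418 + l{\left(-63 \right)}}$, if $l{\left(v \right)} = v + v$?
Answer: $6 \sqrt{647} \approx 152.62$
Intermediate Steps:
$l{\left(v \right)} = 2 v$
$\sqrt{23418 + l{\left(-63 \right)}} = \sqrt{23418 + 2 \left(-63\right)} = \sqrt{23418 - 126} = \sqrt{23292} = 6 \sqrt{647}$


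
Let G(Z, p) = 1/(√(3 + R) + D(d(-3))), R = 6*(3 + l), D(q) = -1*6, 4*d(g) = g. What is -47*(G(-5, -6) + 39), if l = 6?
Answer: -12925/7 - 47*√57/21 ≈ -1863.3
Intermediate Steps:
d(g) = g/4
D(q) = -6
R = 54 (R = 6*(3 + 6) = 6*9 = 54)
G(Z, p) = 1/(-6 + √57) (G(Z, p) = 1/(√(3 + 54) - 6) = 1/(√57 - 6) = 1/(-6 + √57))
-47*(G(-5, -6) + 39) = -47*((2/7 + √57/21) + 39) = -47*(275/7 + √57/21) = -12925/7 - 47*√57/21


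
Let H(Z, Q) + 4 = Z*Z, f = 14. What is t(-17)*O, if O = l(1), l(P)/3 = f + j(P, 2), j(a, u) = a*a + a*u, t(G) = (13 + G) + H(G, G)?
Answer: 14331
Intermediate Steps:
H(Z, Q) = -4 + Z² (H(Z, Q) = -4 + Z*Z = -4 + Z²)
t(G) = 9 + G + G² (t(G) = (13 + G) + (-4 + G²) = 9 + G + G²)
j(a, u) = a² + a*u
l(P) = 42 + 3*P*(2 + P) (l(P) = 3*(14 + P*(P + 2)) = 3*(14 + P*(2 + P)) = 42 + 3*P*(2 + P))
O = 51 (O = 42 + 3*1*(2 + 1) = 42 + 3*1*3 = 42 + 9 = 51)
t(-17)*O = (9 - 17 + (-17)²)*51 = (9 - 17 + 289)*51 = 281*51 = 14331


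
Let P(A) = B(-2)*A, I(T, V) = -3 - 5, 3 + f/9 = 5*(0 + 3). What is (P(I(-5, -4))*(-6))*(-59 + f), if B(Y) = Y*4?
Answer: -18816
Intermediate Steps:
f = 108 (f = -27 + 9*(5*(0 + 3)) = -27 + 9*(5*3) = -27 + 9*15 = -27 + 135 = 108)
B(Y) = 4*Y
I(T, V) = -8
P(A) = -8*A (P(A) = (4*(-2))*A = -8*A)
(P(I(-5, -4))*(-6))*(-59 + f) = (-8*(-8)*(-6))*(-59 + 108) = (64*(-6))*49 = -384*49 = -18816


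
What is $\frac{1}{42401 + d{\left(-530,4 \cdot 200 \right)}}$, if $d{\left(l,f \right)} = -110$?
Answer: $\frac{1}{42291} \approx 2.3646 \cdot 10^{-5}$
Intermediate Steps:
$\frac{1}{42401 + d{\left(-530,4 \cdot 200 \right)}} = \frac{1}{42401 - 110} = \frac{1}{42291}$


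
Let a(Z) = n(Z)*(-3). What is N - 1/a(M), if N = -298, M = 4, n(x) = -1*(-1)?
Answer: -893/3 ≈ -297.67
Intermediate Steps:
n(x) = 1
a(Z) = -3 (a(Z) = 1*(-3) = -3)
N - 1/a(M) = -298 - 1/(-3) = -298 - 1*(-⅓) = -298 + ⅓ = -893/3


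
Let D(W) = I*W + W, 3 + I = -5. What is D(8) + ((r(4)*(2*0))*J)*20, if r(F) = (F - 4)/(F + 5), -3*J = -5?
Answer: -56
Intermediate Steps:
I = -8 (I = -3 - 5 = -8)
J = 5/3 (J = -⅓*(-5) = 5/3 ≈ 1.6667)
r(F) = (-4 + F)/(5 + F)
D(W) = -7*W (D(W) = -8*W + W = -7*W)
D(8) + ((r(4)*(2*0))*J)*20 = -7*8 + ((((-4 + 4)/(5 + 4))*(2*0))*(5/3))*20 = -56 + (((0/9)*0)*(5/3))*20 = -56 + ((((⅑)*0)*0)*(5/3))*20 = -56 + ((0*0)*(5/3))*20 = -56 + (0*(5/3))*20 = -56 + 0*20 = -56 + 0 = -56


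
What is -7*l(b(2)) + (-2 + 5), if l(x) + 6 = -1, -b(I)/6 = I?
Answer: 52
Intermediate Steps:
b(I) = -6*I
l(x) = -7 (l(x) = -6 - 1 = -7)
-7*l(b(2)) + (-2 + 5) = -7*(-7) + (-2 + 5) = 49 + 3 = 52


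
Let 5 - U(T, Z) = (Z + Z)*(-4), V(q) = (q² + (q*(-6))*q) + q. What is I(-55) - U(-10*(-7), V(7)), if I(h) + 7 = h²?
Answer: 4917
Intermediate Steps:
V(q) = q - 5*q² (V(q) = (q² + (-6*q)*q) + q = (q² - 6*q²) + q = -5*q² + q = q - 5*q²)
I(h) = -7 + h²
U(T, Z) = 5 + 8*Z (U(T, Z) = 5 - (Z + Z)*(-4) = 5 - 2*Z*(-4) = 5 - (-8)*Z = 5 + 8*Z)
I(-55) - U(-10*(-7), V(7)) = (-7 + (-55)²) - (5 + 8*(7*(1 - 5*7))) = (-7 + 3025) - (5 + 8*(7*(1 - 35))) = 3018 - (5 + 8*(7*(-34))) = 3018 - (5 + 8*(-238)) = 3018 - (5 - 1904) = 3018 - 1*(-1899) = 3018 + 1899 = 4917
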